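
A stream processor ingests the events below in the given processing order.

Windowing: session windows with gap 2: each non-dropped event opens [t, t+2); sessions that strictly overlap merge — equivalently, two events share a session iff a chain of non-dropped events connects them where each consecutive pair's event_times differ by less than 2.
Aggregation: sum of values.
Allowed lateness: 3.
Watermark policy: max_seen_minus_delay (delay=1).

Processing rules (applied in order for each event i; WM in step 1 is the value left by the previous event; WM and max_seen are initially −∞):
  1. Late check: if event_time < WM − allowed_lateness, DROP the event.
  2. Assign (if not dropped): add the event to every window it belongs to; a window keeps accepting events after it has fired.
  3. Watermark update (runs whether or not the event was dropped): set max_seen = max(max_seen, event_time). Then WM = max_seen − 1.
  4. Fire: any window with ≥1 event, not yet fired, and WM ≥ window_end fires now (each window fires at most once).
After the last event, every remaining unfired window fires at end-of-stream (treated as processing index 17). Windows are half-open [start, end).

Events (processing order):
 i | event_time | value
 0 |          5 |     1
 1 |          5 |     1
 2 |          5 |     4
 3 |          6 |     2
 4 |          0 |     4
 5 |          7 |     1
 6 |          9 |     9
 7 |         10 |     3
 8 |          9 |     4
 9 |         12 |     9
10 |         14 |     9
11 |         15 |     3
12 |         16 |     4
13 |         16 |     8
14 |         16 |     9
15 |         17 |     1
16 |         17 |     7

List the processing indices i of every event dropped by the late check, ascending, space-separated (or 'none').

4

i=0 t=5 v=1: → [5,7); WM=4
i=1 t=5 v=1: → [5,7); WM=4
i=2 t=5 v=4: → [5,7); WM=4
i=3 t=6 v=2: → [5,8); WM=5
i=4 t=0 v=4: DROP (t<5-3); WM=5
i=5 t=7 v=1: → [5,9); WM=6
i=6 t=9 v=9: → [9,11); WM=8
i=7 t=10 v=3: → [9,12); WM=9
i=8 t=9 v=4: → [9,12); WM=9
i=9 t=12 v=9: → [12,14); WM=11
i=10 t=14 v=9: → [14,16); WM=13
i=11 t=15 v=3: → [14,17); WM=14
i=12 t=16 v=4: → [14,18); WM=15
i=13 t=16 v=8: → [14,18); WM=15
i=14 t=16 v=9: → [14,18); WM=15
i=15 t=17 v=1: → [14,19); WM=16
i=16 t=17 v=7: → [14,19); WM=16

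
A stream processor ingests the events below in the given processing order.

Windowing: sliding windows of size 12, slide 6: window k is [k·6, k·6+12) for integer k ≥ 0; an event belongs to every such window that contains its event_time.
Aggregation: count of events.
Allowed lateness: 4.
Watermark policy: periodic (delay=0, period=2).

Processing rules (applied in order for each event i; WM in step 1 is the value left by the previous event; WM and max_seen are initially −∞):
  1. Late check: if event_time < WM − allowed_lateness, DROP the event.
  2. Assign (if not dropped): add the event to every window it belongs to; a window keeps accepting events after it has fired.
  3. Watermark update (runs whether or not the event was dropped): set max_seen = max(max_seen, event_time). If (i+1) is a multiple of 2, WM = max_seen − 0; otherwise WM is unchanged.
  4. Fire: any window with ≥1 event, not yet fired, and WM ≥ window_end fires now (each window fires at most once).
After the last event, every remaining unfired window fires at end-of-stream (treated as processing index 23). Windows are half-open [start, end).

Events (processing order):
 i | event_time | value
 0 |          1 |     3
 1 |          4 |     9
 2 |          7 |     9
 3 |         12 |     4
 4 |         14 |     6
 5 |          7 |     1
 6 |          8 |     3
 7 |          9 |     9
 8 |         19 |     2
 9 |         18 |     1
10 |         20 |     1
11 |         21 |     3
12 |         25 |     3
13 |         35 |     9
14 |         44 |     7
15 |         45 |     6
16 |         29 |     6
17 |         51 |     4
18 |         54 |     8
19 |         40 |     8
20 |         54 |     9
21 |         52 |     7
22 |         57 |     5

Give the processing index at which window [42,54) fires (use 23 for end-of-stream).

19

i=0 t=1 v=3: → [0,12); WM=−∞
i=1 t=4 v=9: → [0,12); WM=4
i=2 t=7 v=9: → [6,18),[0,12); WM=4
i=3 t=12 v=4: → [12,24),[6,18); WM=12; [0,12) fires=3
i=4 t=14 v=6: → [12,24),[6,18); WM=12
i=5 t=7 v=1: DROP (t<12-4); WM=14
i=6 t=8 v=3: DROP (t<14-4); WM=14
i=7 t=9 v=9: DROP (t<14-4); WM=14
i=8 t=19 v=2: → [18,30),[12,24); WM=14
i=9 t=18 v=1: → [18,30),[12,24); WM=19; [6,18) fires=3
i=10 t=20 v=1: → [18,30),[12,24); WM=19
i=11 t=21 v=3: → [18,30),[12,24); WM=21
i=12 t=25 v=3: → [24,36),[18,30); WM=21
i=13 t=35 v=9: → [30,42),[24,36); WM=35; [12,24) fires=6 [18,30) fires=5
i=14 t=44 v=7: → [42,54),[36,48); WM=35
i=15 t=45 v=6: → [42,54),[36,48); WM=45; [24,36) fires=2 [30,42) fires=1
i=16 t=29 v=6: DROP (t<45-4); WM=45
i=17 t=51 v=4: → [48,60),[42,54); WM=51; [36,48) fires=2
i=18 t=54 v=8: → [54,66),[48,60); WM=51
i=19 t=40 v=8: DROP (t<51-4); WM=54; [42,54) fires=3
i=20 t=54 v=9: → [54,66),[48,60); WM=54
i=21 t=52 v=7: → [48,60),[42,54); WM=54
i=22 t=57 v=5: → [54,66),[48,60); WM=54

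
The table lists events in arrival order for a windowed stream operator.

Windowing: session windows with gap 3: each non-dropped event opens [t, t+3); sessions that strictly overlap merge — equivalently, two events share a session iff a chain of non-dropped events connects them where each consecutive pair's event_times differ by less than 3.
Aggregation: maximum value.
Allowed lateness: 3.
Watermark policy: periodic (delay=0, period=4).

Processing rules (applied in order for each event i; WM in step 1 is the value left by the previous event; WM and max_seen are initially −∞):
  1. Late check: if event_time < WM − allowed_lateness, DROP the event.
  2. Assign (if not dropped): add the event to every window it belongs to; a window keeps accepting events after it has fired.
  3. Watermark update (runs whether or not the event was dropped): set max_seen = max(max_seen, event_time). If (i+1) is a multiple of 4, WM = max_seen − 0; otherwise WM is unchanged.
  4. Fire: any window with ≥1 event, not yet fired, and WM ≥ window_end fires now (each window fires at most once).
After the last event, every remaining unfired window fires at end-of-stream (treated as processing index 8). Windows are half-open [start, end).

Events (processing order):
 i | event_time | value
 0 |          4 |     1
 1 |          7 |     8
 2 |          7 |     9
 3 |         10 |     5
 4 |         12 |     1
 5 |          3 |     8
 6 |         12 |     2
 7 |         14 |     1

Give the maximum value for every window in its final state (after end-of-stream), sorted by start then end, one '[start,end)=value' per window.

i=0 t=4 v=1: → [4,7); WM=−∞
i=1 t=7 v=8: → [7,10); WM=−∞
i=2 t=7 v=9: → [7,10); WM=−∞
i=3 t=10 v=5: → [10,13); WM=10
i=4 t=12 v=1: → [10,15); WM=10
i=5 t=3 v=8: DROP (t<10-3); WM=10
i=6 t=12 v=2: → [10,15); WM=10
i=7 t=14 v=1: → [10,17); WM=14

[4,7)=1 [7,10)=9 [10,17)=5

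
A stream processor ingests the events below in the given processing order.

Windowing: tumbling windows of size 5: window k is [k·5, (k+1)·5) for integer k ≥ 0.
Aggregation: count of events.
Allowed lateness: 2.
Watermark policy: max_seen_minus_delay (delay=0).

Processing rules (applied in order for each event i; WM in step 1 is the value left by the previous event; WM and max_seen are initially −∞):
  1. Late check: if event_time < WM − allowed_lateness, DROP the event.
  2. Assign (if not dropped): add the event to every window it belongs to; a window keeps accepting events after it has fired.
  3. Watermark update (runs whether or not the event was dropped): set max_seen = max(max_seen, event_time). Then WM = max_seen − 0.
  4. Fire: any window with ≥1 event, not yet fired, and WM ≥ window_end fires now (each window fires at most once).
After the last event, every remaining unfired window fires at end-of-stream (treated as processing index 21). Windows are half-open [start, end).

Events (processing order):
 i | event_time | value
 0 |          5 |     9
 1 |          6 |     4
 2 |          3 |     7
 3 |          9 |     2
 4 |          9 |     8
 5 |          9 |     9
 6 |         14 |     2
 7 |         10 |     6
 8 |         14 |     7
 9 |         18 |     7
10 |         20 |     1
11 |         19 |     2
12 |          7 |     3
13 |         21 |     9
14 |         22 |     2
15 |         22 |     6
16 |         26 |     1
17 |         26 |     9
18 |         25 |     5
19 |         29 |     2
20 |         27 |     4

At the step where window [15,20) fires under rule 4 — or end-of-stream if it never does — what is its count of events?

i=0 t=5 v=9: → [5,10); WM=5
i=1 t=6 v=4: → [5,10); WM=6
i=2 t=3 v=7: DROP (t<6-2); WM=6
i=3 t=9 v=2: → [5,10); WM=9
i=4 t=9 v=8: → [5,10); WM=9
i=5 t=9 v=9: → [5,10); WM=9
i=6 t=14 v=2: → [10,15); WM=14; [5,10) fires=5
i=7 t=10 v=6: DROP (t<14-2); WM=14
i=8 t=14 v=7: → [10,15); WM=14
i=9 t=18 v=7: → [15,20); WM=18; [10,15) fires=2
i=10 t=20 v=1: → [20,25); WM=20; [15,20) fires=1
i=11 t=19 v=2: → [15,20); WM=20
i=12 t=7 v=3: DROP (t<20-2); WM=20
i=13 t=21 v=9: → [20,25); WM=21
i=14 t=22 v=2: → [20,25); WM=22
i=15 t=22 v=6: → [20,25); WM=22
i=16 t=26 v=1: → [25,30); WM=26; [20,25) fires=4
i=17 t=26 v=9: → [25,30); WM=26
i=18 t=25 v=5: → [25,30); WM=26
i=19 t=29 v=2: → [25,30); WM=29
i=20 t=27 v=4: → [25,30); WM=29

1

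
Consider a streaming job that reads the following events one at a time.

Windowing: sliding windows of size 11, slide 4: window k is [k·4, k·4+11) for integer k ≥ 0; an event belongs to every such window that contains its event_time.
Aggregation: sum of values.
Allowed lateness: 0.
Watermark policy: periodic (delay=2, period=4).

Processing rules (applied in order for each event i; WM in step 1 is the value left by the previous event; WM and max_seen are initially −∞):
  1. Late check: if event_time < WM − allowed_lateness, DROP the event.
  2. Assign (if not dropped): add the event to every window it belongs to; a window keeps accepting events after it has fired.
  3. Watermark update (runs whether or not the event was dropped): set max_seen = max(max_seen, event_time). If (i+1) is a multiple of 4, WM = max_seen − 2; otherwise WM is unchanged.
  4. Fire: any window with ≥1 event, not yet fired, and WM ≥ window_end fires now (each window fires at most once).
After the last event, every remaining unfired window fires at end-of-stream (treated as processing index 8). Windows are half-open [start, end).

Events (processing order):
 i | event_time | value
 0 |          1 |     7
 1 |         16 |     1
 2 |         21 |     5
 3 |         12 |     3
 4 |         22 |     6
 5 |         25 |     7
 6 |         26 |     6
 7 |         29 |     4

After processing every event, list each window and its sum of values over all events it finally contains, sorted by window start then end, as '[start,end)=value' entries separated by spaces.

i=0 t=1 v=7: → [0,11); WM=−∞
i=1 t=16 v=1: → [16,27),[12,23),[8,19); WM=−∞
i=2 t=21 v=5: → [20,31),[16,27),[12,23); WM=−∞
i=3 t=12 v=3: → [12,23),[8,19),[4,15); WM=19; [0,11) fires=7 [4,15) fires=3 [8,19) fires=4
i=4 t=22 v=6: → [20,31),[16,27),[12,23); WM=19
i=5 t=25 v=7: → [24,35),[20,31),[16,27); WM=19
i=6 t=26 v=6: → [24,35),[20,31),[16,27); WM=19
i=7 t=29 v=4: → [28,39),[24,35),[20,31); WM=27; [12,23) fires=15 [16,27) fires=25

[0,11)=7 [4,15)=3 [8,19)=4 [12,23)=15 [16,27)=25 [20,31)=28 [24,35)=17 [28,39)=4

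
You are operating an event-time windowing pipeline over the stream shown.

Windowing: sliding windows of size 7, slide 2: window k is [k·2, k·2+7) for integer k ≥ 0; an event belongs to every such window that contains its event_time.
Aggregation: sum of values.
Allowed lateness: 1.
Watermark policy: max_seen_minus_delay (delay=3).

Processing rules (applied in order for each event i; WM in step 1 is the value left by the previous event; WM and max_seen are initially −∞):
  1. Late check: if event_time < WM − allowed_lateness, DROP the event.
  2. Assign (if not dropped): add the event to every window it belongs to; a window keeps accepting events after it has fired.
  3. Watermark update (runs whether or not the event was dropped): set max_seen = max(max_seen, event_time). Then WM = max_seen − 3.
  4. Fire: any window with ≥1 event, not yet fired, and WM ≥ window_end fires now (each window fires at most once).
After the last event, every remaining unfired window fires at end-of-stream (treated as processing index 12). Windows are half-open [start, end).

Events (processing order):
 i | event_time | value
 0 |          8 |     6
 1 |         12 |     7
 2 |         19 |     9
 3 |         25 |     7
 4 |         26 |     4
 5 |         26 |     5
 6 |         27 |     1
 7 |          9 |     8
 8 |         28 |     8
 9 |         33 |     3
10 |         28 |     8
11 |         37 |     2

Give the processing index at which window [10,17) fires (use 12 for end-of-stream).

i=0 t=8 v=6: → [8,15),[6,13),[4,11),[2,9); WM=5
i=1 t=12 v=7: → [12,19),[10,17),[8,15),[6,13); WM=9; [2,9) fires=6
i=2 t=19 v=9: → [18,25),[16,23),[14,21); WM=16; [4,11) fires=6 [6,13) fires=13 [8,15) fires=13
i=3 t=25 v=7: → [24,31),[22,29),[20,27); WM=22; [10,17) fires=7 [12,19) fires=7 [14,21) fires=9
i=4 t=26 v=4: → [26,33),[24,31),[22,29),[20,27); WM=23; [16,23) fires=9
i=5 t=26 v=5: → [26,33),[24,31),[22,29),[20,27); WM=23
i=6 t=27 v=1: → [26,33),[24,31),[22,29); WM=24
i=7 t=9 v=8: DROP (t<24-1); WM=24
i=8 t=28 v=8: → [28,35),[26,33),[24,31),[22,29); WM=25; [18,25) fires=9
i=9 t=33 v=3: → [32,39),[30,37),[28,35); WM=30; [20,27) fires=16 [22,29) fires=25
i=10 t=28 v=8: DROP (t<30-1); WM=30
i=11 t=37 v=2: → [36,43),[34,41),[32,39); WM=34; [24,31) fires=25 [26,33) fires=18

3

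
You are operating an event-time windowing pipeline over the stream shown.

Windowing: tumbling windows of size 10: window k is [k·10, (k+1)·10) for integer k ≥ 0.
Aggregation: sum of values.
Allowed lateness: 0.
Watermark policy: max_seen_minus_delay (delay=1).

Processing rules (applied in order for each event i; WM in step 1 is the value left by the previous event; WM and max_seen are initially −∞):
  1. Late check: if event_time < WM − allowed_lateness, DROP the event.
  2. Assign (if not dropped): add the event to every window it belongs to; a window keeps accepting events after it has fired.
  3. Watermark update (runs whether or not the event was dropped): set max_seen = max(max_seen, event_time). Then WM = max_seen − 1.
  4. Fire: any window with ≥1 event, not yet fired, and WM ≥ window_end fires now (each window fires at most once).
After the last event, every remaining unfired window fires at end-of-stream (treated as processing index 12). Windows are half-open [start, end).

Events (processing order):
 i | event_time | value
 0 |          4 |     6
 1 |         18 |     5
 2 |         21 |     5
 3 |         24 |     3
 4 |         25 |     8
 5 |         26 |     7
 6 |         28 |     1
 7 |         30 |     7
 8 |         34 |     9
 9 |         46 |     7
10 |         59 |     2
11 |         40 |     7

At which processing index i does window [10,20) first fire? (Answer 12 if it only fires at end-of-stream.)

2

i=0 t=4 v=6: → [0,10); WM=3
i=1 t=18 v=5: → [10,20); WM=17; [0,10) fires=6
i=2 t=21 v=5: → [20,30); WM=20; [10,20) fires=5
i=3 t=24 v=3: → [20,30); WM=23
i=4 t=25 v=8: → [20,30); WM=24
i=5 t=26 v=7: → [20,30); WM=25
i=6 t=28 v=1: → [20,30); WM=27
i=7 t=30 v=7: → [30,40); WM=29
i=8 t=34 v=9: → [30,40); WM=33; [20,30) fires=24
i=9 t=46 v=7: → [40,50); WM=45; [30,40) fires=16
i=10 t=59 v=2: → [50,60); WM=58; [40,50) fires=7
i=11 t=40 v=7: DROP (t<58-0); WM=58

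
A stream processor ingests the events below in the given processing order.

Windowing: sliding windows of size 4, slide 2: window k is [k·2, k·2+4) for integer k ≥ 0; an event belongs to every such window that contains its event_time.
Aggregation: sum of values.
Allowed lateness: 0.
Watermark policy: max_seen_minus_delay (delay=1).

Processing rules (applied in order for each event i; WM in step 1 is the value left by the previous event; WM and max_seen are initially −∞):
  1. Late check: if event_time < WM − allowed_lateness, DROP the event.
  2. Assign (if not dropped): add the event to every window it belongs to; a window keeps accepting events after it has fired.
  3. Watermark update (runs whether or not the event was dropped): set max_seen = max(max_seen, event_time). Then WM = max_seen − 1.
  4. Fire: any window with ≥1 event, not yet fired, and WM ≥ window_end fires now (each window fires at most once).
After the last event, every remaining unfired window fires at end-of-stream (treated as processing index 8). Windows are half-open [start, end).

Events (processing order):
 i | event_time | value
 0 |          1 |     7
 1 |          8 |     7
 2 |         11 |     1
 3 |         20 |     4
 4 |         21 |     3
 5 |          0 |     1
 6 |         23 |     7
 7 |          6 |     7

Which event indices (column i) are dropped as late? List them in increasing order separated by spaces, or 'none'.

i=0 t=1 v=7: → [0,4); WM=0
i=1 t=8 v=7: → [8,12),[6,10); WM=7; [0,4) fires=7
i=2 t=11 v=1: → [10,14),[8,12); WM=10; [6,10) fires=7
i=3 t=20 v=4: → [20,24),[18,22); WM=19; [8,12) fires=8 [10,14) fires=1
i=4 t=21 v=3: → [20,24),[18,22); WM=20
i=5 t=0 v=1: DROP (t<20-0); WM=20
i=6 t=23 v=7: → [22,26),[20,24); WM=22; [18,22) fires=7
i=7 t=6 v=7: DROP (t<22-0); WM=22

5 7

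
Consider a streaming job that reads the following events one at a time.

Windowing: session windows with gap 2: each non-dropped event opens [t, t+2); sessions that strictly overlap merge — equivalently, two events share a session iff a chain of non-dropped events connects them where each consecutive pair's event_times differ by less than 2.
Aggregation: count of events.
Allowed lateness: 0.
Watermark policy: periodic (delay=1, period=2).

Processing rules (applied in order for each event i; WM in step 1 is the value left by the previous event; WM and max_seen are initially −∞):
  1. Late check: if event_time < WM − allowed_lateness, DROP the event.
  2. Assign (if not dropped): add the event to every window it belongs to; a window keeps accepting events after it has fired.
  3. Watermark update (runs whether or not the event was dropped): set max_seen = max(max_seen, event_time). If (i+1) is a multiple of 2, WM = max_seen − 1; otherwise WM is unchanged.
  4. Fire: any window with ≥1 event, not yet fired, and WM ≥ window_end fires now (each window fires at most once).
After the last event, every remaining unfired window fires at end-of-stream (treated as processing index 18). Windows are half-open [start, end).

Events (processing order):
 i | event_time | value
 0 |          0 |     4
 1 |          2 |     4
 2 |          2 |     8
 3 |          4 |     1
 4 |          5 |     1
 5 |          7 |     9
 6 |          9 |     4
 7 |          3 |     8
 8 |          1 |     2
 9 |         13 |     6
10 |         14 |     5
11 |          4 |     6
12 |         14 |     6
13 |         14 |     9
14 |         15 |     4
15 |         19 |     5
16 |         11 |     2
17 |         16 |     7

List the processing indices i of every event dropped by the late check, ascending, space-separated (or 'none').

7 8 11 16 17

i=0 t=0 v=4: → [0,2); WM=−∞
i=1 t=2 v=4: → [2,4); WM=1
i=2 t=2 v=8: → [2,4); WM=1
i=3 t=4 v=1: → [4,6); WM=3
i=4 t=5 v=1: → [4,7); WM=3
i=5 t=7 v=9: → [7,9); WM=6
i=6 t=9 v=4: → [9,11); WM=6
i=7 t=3 v=8: DROP (t<6-0); WM=8
i=8 t=1 v=2: DROP (t<8-0); WM=8
i=9 t=13 v=6: → [13,15); WM=12
i=10 t=14 v=5: → [13,16); WM=12
i=11 t=4 v=6: DROP (t<12-0); WM=13
i=12 t=14 v=6: → [13,16); WM=13
i=13 t=14 v=9: → [13,16); WM=13
i=14 t=15 v=4: → [13,17); WM=13
i=15 t=19 v=5: → [19,21); WM=18
i=16 t=11 v=2: DROP (t<18-0); WM=18
i=17 t=16 v=7: DROP (t<18-0); WM=18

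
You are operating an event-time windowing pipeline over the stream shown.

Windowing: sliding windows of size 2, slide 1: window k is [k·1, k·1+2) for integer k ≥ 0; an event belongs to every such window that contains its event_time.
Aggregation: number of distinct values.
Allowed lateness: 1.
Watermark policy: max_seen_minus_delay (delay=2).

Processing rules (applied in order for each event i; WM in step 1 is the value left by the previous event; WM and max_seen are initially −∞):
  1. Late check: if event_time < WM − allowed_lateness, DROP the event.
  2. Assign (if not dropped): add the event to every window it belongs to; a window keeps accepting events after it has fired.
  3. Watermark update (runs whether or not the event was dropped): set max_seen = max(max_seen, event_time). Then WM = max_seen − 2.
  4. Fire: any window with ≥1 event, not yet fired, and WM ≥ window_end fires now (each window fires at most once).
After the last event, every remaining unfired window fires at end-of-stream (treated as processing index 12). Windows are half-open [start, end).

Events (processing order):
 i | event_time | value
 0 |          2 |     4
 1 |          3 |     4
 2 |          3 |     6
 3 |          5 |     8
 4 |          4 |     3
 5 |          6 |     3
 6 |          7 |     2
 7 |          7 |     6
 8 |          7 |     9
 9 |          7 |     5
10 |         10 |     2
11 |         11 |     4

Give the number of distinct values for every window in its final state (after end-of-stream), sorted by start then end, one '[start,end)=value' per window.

[1,3)=1 [2,4)=2 [3,5)=3 [4,6)=2 [5,7)=2 [6,8)=5 [7,9)=4 [9,11)=1 [10,12)=2 [11,13)=1

i=0 t=2 v=4: → [2,4),[1,3); WM=0
i=1 t=3 v=4: → [3,5),[2,4); WM=1
i=2 t=3 v=6: → [3,5),[2,4); WM=1
i=3 t=5 v=8: → [5,7),[4,6); WM=3; [1,3) fires=1
i=4 t=4 v=3: → [4,6),[3,5); WM=3
i=5 t=6 v=3: → [6,8),[5,7); WM=4; [2,4) fires=2
i=6 t=7 v=2: → [7,9),[6,8); WM=5; [3,5) fires=3
i=7 t=7 v=6: → [7,9),[6,8); WM=5
i=8 t=7 v=9: → [7,9),[6,8); WM=5
i=9 t=7 v=5: → [7,9),[6,8); WM=5
i=10 t=10 v=2: → [10,12),[9,11); WM=8; [4,6) fires=2 [5,7) fires=2 [6,8) fires=5
i=11 t=11 v=4: → [11,13),[10,12); WM=9; [7,9) fires=4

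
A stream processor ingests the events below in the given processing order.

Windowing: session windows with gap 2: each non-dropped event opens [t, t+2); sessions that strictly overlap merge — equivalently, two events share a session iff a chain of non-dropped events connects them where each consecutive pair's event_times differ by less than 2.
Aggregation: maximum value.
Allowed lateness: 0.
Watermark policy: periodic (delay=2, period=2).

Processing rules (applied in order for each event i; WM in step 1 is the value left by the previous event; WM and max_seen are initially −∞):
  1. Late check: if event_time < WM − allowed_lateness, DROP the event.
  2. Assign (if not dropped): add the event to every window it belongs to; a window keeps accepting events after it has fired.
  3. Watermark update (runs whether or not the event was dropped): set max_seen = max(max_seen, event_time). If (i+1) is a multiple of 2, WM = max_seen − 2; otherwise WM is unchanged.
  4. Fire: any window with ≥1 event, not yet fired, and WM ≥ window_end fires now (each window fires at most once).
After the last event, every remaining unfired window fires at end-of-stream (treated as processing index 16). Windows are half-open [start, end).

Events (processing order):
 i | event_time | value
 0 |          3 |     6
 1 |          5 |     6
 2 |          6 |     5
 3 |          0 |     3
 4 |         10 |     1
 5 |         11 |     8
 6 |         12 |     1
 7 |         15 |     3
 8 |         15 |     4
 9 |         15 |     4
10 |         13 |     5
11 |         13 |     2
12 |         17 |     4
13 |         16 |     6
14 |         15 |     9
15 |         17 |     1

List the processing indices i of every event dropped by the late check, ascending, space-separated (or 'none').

i=0 t=3 v=6: → [3,5); WM=−∞
i=1 t=5 v=6: → [5,7); WM=3
i=2 t=6 v=5: → [5,8); WM=3
i=3 t=0 v=3: DROP (t<3-0); WM=4
i=4 t=10 v=1: → [10,12); WM=4
i=5 t=11 v=8: → [10,13); WM=9
i=6 t=12 v=1: → [10,14); WM=9
i=7 t=15 v=3: → [15,17); WM=13
i=8 t=15 v=4: → [15,17); WM=13
i=9 t=15 v=4: → [15,17); WM=13
i=10 t=13 v=5: → [10,15); WM=13
i=11 t=13 v=2: → [10,15); WM=13
i=12 t=17 v=4: → [17,19); WM=13
i=13 t=16 v=6: → [15,19); WM=15
i=14 t=15 v=9: → [15,19); WM=15
i=15 t=17 v=1: → [15,19); WM=15

3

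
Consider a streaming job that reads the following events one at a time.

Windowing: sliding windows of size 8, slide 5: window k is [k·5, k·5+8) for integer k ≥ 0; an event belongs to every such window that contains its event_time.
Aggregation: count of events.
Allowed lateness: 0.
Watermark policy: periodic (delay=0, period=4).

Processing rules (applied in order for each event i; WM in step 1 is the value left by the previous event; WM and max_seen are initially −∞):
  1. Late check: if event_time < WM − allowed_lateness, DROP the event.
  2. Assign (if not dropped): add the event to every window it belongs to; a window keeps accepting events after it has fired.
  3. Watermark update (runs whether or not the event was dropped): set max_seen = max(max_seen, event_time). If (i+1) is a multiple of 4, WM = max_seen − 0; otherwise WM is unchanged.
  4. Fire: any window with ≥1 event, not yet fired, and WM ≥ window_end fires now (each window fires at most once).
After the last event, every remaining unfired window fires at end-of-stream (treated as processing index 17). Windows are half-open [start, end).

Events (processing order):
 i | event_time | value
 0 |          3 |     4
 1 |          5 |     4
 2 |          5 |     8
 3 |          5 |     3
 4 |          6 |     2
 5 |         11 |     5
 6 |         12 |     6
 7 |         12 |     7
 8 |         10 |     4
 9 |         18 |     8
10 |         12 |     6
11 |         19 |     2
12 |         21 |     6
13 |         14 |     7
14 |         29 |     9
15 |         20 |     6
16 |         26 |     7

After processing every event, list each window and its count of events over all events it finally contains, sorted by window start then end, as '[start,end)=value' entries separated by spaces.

i=0 t=3 v=4: → [0,8); WM=−∞
i=1 t=5 v=4: → [5,13),[0,8); WM=−∞
i=2 t=5 v=8: → [5,13),[0,8); WM=−∞
i=3 t=5 v=3: → [5,13),[0,8); WM=5
i=4 t=6 v=2: → [5,13),[0,8); WM=5
i=5 t=11 v=5: → [10,18),[5,13); WM=5
i=6 t=12 v=6: → [10,18),[5,13); WM=5
i=7 t=12 v=7: → [10,18),[5,13); WM=12; [0,8) fires=5
i=8 t=10 v=4: DROP (t<12-0); WM=12
i=9 t=18 v=8: → [15,23); WM=12
i=10 t=12 v=6: → [10,18),[5,13); WM=12
i=11 t=19 v=2: → [15,23); WM=19; [5,13) fires=8 [10,18) fires=4
i=12 t=21 v=6: → [20,28),[15,23); WM=19
i=13 t=14 v=7: DROP (t<19-0); WM=19
i=14 t=29 v=9: → [25,33); WM=19
i=15 t=20 v=6: → [20,28),[15,23); WM=29; [15,23) fires=4 [20,28) fires=2
i=16 t=26 v=7: DROP (t<29-0); WM=29

[0,8)=5 [5,13)=8 [10,18)=4 [15,23)=4 [20,28)=2 [25,33)=1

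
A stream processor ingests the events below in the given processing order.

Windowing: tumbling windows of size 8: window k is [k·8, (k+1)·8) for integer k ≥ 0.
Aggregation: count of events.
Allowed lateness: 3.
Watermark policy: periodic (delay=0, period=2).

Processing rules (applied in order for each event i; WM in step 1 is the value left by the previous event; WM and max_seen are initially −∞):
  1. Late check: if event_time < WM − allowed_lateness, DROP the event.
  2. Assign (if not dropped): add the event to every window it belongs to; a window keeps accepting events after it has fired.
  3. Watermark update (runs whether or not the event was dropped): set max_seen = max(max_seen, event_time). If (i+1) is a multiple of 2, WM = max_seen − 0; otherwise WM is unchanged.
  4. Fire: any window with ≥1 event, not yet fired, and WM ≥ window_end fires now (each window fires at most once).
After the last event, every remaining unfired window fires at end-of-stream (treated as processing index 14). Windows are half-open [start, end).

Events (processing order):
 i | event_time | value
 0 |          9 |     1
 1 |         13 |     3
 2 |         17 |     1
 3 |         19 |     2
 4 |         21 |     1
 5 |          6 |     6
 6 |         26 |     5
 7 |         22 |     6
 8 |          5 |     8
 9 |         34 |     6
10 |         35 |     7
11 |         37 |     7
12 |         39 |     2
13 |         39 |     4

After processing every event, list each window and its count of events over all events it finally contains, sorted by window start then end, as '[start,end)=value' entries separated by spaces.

i=0 t=9 v=1: → [8,16); WM=−∞
i=1 t=13 v=3: → [8,16); WM=13
i=2 t=17 v=1: → [16,24); WM=13
i=3 t=19 v=2: → [16,24); WM=19; [8,16) fires=2
i=4 t=21 v=1: → [16,24); WM=19
i=5 t=6 v=6: DROP (t<19-3); WM=21
i=6 t=26 v=5: → [24,32); WM=21
i=7 t=22 v=6: → [16,24); WM=26; [16,24) fires=4
i=8 t=5 v=8: DROP (t<26-3); WM=26
i=9 t=34 v=6: → [32,40); WM=34; [24,32) fires=1
i=10 t=35 v=7: → [32,40); WM=34
i=11 t=37 v=7: → [32,40); WM=37
i=12 t=39 v=2: → [32,40); WM=37
i=13 t=39 v=4: → [32,40); WM=39

[8,16)=2 [16,24)=4 [24,32)=1 [32,40)=5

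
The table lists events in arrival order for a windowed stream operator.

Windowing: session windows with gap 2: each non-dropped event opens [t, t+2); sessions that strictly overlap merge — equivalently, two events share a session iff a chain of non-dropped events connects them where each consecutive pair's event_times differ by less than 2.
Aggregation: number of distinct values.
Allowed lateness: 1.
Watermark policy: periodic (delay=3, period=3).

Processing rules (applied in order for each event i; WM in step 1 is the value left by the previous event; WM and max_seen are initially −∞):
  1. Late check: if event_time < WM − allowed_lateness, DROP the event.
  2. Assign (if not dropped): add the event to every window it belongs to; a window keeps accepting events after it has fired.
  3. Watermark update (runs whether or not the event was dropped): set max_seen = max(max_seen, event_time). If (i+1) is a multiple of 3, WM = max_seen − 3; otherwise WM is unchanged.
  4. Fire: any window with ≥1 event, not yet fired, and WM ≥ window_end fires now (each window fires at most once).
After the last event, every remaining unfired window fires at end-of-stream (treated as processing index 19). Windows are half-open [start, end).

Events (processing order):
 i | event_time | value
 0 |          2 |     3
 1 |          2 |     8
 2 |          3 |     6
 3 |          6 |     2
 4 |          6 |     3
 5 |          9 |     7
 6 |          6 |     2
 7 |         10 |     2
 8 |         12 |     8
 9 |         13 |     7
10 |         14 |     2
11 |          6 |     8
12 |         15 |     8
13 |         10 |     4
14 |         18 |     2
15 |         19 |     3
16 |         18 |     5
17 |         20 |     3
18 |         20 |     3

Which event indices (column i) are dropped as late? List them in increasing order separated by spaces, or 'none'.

i=0 t=2 v=3: → [2,4); WM=−∞
i=1 t=2 v=8: → [2,4); WM=−∞
i=2 t=3 v=6: → [2,5); WM=0
i=3 t=6 v=2: → [6,8); WM=0
i=4 t=6 v=3: → [6,8); WM=0
i=5 t=9 v=7: → [9,11); WM=6
i=6 t=6 v=2: → [6,8); WM=6
i=7 t=10 v=2: → [9,12); WM=6
i=8 t=12 v=8: → [12,14); WM=9
i=9 t=13 v=7: → [12,15); WM=9
i=10 t=14 v=2: → [12,16); WM=9
i=11 t=6 v=8: DROP (t<9-1); WM=11
i=12 t=15 v=8: → [12,17); WM=11
i=13 t=10 v=4: → [9,12); WM=11
i=14 t=18 v=2: → [18,20); WM=15
i=15 t=19 v=3: → [18,21); WM=15
i=16 t=18 v=5: → [18,21); WM=15
i=17 t=20 v=3: → [18,22); WM=17
i=18 t=20 v=3: → [18,22); WM=17

11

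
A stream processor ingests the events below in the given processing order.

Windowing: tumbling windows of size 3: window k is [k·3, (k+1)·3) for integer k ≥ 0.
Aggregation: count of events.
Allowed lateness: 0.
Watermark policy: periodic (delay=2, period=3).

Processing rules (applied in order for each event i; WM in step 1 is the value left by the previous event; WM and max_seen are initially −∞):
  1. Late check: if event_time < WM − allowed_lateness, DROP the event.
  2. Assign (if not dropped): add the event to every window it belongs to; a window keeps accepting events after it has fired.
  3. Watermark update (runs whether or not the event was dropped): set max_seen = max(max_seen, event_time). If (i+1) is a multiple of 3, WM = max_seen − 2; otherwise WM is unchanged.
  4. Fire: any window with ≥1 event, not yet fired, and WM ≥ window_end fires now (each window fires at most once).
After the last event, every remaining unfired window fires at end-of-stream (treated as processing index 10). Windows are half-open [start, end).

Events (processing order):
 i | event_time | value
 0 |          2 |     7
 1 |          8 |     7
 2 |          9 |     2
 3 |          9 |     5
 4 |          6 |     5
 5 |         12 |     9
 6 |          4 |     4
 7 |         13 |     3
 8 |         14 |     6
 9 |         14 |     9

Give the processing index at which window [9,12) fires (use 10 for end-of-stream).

i=0 t=2 v=7: → [0,3); WM=−∞
i=1 t=8 v=7: → [6,9); WM=−∞
i=2 t=9 v=2: → [9,12); WM=7; [0,3) fires=1
i=3 t=9 v=5: → [9,12); WM=7
i=4 t=6 v=5: DROP (t<7-0); WM=7
i=5 t=12 v=9: → [12,15); WM=10; [6,9) fires=1
i=6 t=4 v=4: DROP (t<10-0); WM=10
i=7 t=13 v=3: → [12,15); WM=10
i=8 t=14 v=6: → [12,15); WM=12; [9,12) fires=2
i=9 t=14 v=9: → [12,15); WM=12

8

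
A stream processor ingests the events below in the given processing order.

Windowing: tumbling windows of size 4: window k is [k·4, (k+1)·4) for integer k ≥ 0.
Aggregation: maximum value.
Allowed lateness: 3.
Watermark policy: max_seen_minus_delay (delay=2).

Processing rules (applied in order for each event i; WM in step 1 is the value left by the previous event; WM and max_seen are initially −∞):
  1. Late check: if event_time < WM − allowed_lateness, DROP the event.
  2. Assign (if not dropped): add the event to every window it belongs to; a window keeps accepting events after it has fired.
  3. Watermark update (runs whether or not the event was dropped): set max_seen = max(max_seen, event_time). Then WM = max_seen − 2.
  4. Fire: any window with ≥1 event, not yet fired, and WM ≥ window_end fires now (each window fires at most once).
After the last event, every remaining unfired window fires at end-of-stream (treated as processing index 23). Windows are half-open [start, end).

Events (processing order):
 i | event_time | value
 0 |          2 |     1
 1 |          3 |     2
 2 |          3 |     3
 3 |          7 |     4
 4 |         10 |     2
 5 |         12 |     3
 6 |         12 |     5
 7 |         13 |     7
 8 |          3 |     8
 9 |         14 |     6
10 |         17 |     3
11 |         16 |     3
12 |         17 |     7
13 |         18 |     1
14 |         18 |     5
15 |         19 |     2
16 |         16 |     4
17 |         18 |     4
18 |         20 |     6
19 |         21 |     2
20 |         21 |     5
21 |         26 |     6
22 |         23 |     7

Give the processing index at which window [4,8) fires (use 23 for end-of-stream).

4

i=0 t=2 v=1: → [0,4); WM=0
i=1 t=3 v=2: → [0,4); WM=1
i=2 t=3 v=3: → [0,4); WM=1
i=3 t=7 v=4: → [4,8); WM=5; [0,4) fires=3
i=4 t=10 v=2: → [8,12); WM=8; [4,8) fires=4
i=5 t=12 v=3: → [12,16); WM=10
i=6 t=12 v=5: → [12,16); WM=10
i=7 t=13 v=7: → [12,16); WM=11
i=8 t=3 v=8: DROP (t<11-3); WM=11
i=9 t=14 v=6: → [12,16); WM=12; [8,12) fires=2
i=10 t=17 v=3: → [16,20); WM=15
i=11 t=16 v=3: → [16,20); WM=15
i=12 t=17 v=7: → [16,20); WM=15
i=13 t=18 v=1: → [16,20); WM=16; [12,16) fires=7
i=14 t=18 v=5: → [16,20); WM=16
i=15 t=19 v=2: → [16,20); WM=17
i=16 t=16 v=4: → [16,20); WM=17
i=17 t=18 v=4: → [16,20); WM=17
i=18 t=20 v=6: → [20,24); WM=18
i=19 t=21 v=2: → [20,24); WM=19
i=20 t=21 v=5: → [20,24); WM=19
i=21 t=26 v=6: → [24,28); WM=24; [16,20) fires=7 [20,24) fires=6
i=22 t=23 v=7: → [20,24); WM=24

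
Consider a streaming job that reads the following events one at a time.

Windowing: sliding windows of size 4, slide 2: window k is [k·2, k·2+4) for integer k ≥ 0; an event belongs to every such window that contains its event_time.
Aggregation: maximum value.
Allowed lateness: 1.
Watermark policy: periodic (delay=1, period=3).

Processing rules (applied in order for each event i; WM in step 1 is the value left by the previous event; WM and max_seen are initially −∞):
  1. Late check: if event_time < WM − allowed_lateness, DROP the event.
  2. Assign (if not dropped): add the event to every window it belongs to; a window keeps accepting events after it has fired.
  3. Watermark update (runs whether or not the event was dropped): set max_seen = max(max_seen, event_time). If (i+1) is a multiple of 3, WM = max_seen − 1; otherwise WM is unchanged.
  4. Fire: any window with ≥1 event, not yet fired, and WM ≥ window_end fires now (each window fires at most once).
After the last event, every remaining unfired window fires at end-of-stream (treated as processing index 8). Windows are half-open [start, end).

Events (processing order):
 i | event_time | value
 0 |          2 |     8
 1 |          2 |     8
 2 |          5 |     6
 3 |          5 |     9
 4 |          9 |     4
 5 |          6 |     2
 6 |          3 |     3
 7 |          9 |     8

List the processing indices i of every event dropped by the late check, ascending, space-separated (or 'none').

i=0 t=2 v=8: → [2,6),[0,4); WM=−∞
i=1 t=2 v=8: → [2,6),[0,4); WM=−∞
i=2 t=5 v=6: → [4,8),[2,6); WM=4; [0,4) fires=8
i=3 t=5 v=9: → [4,8),[2,6); WM=4
i=4 t=9 v=4: → [8,12),[6,10); WM=4
i=5 t=6 v=2: → [6,10),[4,8); WM=8; [2,6) fires=9 [4,8) fires=9
i=6 t=3 v=3: DROP (t<8-1); WM=8
i=7 t=9 v=8: → [8,12),[6,10); WM=8

6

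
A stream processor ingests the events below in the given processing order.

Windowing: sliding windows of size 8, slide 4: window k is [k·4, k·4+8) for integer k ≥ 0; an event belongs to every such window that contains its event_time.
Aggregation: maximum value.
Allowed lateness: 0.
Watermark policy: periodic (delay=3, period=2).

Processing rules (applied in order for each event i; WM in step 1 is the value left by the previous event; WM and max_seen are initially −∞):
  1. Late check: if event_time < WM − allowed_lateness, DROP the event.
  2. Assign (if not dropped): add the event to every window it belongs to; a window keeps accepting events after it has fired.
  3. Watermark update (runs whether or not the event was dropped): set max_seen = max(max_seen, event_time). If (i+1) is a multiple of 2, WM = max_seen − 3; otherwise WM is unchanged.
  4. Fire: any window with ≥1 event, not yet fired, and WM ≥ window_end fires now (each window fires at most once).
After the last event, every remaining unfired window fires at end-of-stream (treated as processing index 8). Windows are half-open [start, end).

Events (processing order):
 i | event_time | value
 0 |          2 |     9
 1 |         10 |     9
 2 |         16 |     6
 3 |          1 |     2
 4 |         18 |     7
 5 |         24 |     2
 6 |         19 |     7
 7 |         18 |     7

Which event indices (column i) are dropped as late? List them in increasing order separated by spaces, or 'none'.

i=0 t=2 v=9: → [0,8); WM=−∞
i=1 t=10 v=9: → [8,16),[4,12); WM=7
i=2 t=16 v=6: → [16,24),[12,20); WM=7
i=3 t=1 v=2: DROP (t<7-0); WM=13; [0,8) fires=9 [4,12) fires=9
i=4 t=18 v=7: → [16,24),[12,20); WM=13
i=5 t=24 v=2: → [24,32),[20,28); WM=21; [8,16) fires=9 [12,20) fires=7
i=6 t=19 v=7: DROP (t<21-0); WM=21
i=7 t=18 v=7: DROP (t<21-0); WM=21

3 6 7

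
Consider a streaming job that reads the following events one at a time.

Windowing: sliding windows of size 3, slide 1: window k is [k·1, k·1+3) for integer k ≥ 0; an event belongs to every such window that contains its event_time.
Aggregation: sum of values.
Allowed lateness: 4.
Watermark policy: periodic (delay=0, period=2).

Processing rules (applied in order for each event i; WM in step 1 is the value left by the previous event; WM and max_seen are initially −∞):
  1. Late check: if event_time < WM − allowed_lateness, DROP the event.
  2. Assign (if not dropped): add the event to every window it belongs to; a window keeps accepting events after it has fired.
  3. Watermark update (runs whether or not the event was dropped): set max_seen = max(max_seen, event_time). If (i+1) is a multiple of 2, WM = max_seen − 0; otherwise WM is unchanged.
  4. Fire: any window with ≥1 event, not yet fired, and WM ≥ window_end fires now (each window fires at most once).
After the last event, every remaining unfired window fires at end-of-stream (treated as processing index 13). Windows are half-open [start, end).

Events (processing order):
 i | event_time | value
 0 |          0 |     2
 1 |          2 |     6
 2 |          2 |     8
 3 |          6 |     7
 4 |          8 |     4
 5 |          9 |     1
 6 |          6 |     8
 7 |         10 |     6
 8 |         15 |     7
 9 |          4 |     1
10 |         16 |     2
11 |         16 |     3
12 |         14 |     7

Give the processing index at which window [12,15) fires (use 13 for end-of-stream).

12

i=0 t=0 v=2: → [0,3); WM=−∞
i=1 t=2 v=6: → [2,5),[1,4),[0,3); WM=2
i=2 t=2 v=8: → [2,5),[1,4),[0,3); WM=2
i=3 t=6 v=7: → [6,9),[5,8),[4,7); WM=6; [0,3) fires=16 [1,4) fires=14 [2,5) fires=14
i=4 t=8 v=4: → [8,11),[7,10),[6,9); WM=6
i=5 t=9 v=1: → [9,12),[8,11),[7,10); WM=9; [4,7) fires=7 [5,8) fires=7 [6,9) fires=11
i=6 t=6 v=8: → [6,9),[5,8),[4,7); WM=9
i=7 t=10 v=6: → [10,13),[9,12),[8,11); WM=10; [7,10) fires=5
i=8 t=15 v=7: → [15,18),[14,17),[13,16); WM=10
i=9 t=4 v=1: DROP (t<10-4); WM=15; [8,11) fires=11 [9,12) fires=7 [10,13) fires=6
i=10 t=16 v=2: → [16,19),[15,18),[14,17); WM=15
i=11 t=16 v=3: → [16,19),[15,18),[14,17); WM=16; [13,16) fires=7
i=12 t=14 v=7: → [14,17),[13,16),[12,15); WM=16; [12,15) fires=7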